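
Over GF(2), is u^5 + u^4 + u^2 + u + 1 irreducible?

Yes

Write f(u) = u^5 + u^4 + u^2 + u + 1.
Check for roots in GF(2): f(0) = 1; f(1) = 1.
No roots, so no linear factors.
Monic irreducibles of degree 2 over GF(2): u^2 + u + 1.
None of them divide f (all give nonzero remainder).
No irreducible factor of degree ≤ 2 exists, so f is irreducible over GF(2).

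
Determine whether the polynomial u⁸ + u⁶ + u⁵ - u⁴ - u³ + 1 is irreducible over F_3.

Write g(u) = u⁸ + u⁶ + u⁵ - u⁴ - u³ + 1.
Check for roots in F_3: g(0) = 1; g(1) = 2; g(2) = 2.
No roots, so no linear factors.
Monic irreducibles of degree 2 over GF(3): u² + 1, u² + u - 1, u² - u - 1.
None of them divide g (all give nonzero remainder).
Degree-3 irreducible divisors: test the 8 monic irreducibles of degree 3 over GF(3).
None of them divide g (all give nonzero remainder).
Degree-4 irreducible divisors: test the 18 monic irreducibles of degree 4 over GF(3).
None of them divide g (all give nonzero remainder).
No irreducible factor of degree ≤ 4 exists, so g is irreducible over GF(3).

Yes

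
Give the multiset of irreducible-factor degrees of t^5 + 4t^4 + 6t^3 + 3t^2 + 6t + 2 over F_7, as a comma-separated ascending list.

Write f(t) = t^5 + 4t^4 + 6t^3 + 3t^2 + 6t + 2.
Linear factors from roots: (t + 3), (t + 2).
Complete factorization: f(t) = (t + 2)·(t + 3)·(t^3 + 6t^2 + 5t + 5).
Factor degrees with multiplicity: 1 + 1 + 3 = 5.

1, 1, 3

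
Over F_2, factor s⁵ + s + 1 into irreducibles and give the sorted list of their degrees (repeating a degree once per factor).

Write f(s) = s⁵ + s + 1.
Roots in F_2: f(0) = 1; f(1) = 1.
Complete factorization: f(s) = (s² + s + 1)·(s³ + s² + 1).
Factor degrees with multiplicity: 2 + 3 = 5.

2, 3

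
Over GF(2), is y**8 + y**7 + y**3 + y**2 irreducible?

Write f(y) = y**8 + y**7 + y**3 + y**2.
Check for roots in GF(2): f(0) = 0 → root; f(1) = 0 → root.
f(0) = 0, so (y) divides f(y); f is reducible.

No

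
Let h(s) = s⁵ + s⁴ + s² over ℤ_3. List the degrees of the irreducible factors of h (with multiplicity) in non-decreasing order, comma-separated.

Roots in ℤ_3: h(0) = 0 → root; h(1) = 0 → root; h(2) = 1.
Linear factors from roots: (s), (s + 2).
Complete factorization: h(s) = (s + 2)·(s)^2·(s² + 2s + 2).
Factor degrees with multiplicity: 1 + 1 + 1 + 2 = 5.

1, 1, 1, 2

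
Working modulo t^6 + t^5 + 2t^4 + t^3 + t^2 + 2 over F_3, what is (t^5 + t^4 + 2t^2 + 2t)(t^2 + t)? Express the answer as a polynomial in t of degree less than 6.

Multiply in F_3[t]: (t^5 + t^4 + 2t^2 + 2t)·(t^2 + t) = t^7 + 2t^6 + t^5 + 2t^4 + t^3 + 2t^2.
Reduce using t^6 ≡ 2t^5 + t^4 + 2t^3 + 2t^2 + 1 (mod t^6 + t^5 + 2t^4 + t^3 + t^2 + 2).
Reduced: t^5 + 2t^4 + 2t^3 + t^2 + t + 1.

t^5 + 2t^4 + 2t^3 + t^2 + t + 1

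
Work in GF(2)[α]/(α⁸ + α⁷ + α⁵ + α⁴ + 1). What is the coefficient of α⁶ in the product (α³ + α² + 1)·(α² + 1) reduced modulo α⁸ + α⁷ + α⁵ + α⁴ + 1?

Multiply in GF(2)[α]: (α³ + α² + 1)·(α² + 1) = α⁵ + α⁴ + α³ + 1.
Reduced: α⁵ + α⁴ + α³ + 1.

0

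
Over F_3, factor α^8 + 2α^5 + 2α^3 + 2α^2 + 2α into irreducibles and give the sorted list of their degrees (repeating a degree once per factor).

1, 1, 1, 1, 1, 3

Write g(α) = α^8 + 2α^5 + 2α^3 + 2α^2 + 2α.
Roots in F_3: g(0) = 0 → root; g(1) = 0 → root; g(2) = 0 → root.
Linear factors from roots: (α), (α + 2), (α + 1).
Complete factorization: g(α) = (α)·(α + 1)^2·(α + 2)^2·(α^3 + 2α + 2).
Factor degrees with multiplicity: 1 + 1 + 1 + 1 + 1 + 3 = 8.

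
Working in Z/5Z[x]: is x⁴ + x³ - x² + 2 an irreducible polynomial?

Write h(x) = x⁴ + x³ - x² + 2.
Check for roots in Z/5Z: h(0) = 2; h(1) = 3; h(2) = 2; h(3) = 1; h(4) = 1.
No roots, so no linear factors.
Degree-2 irreducible divisors: test the 10 monic irreducibles of degree 2 over GF(5).
None of them divide h (all give nonzero remainder).
No irreducible factor of degree ≤ 2 exists, so h is irreducible over GF(5).

Yes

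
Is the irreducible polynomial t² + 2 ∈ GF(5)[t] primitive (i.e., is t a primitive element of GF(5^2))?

Write f(t) = t² + 2.
|GF(5^2)^×| = 5^2 − 1 = 24. Prime factorization: 24 = 2^3·3.
f is primitive ⇔ t has order 24 in GF(5)[t]/(f), i.e. t^(24/q) ≠ 1 for each prime q | 24.
t^(12) mod f = 4.
t^(8) mod f = 1
Since t^(8) = 1, the order of t divides 8 < 24; not primitive.

No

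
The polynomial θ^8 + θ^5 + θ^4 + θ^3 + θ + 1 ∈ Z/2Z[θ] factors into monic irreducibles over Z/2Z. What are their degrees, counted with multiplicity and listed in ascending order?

Write f(θ) = θ^8 + θ^5 + θ^4 + θ^3 + θ + 1.
Roots in Z/2Z: f(0) = 1; f(1) = 0 → root.
Linear factors from roots: (θ + 1).
Complete factorization: f(θ) = (θ + 1)·(θ^2 + θ + 1)^2·(θ^3 + θ^2 + 1).
Factor degrees with multiplicity: 1 + 2 + 2 + 3 = 8.

1, 2, 2, 3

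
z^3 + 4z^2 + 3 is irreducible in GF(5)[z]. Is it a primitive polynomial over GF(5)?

Write f(z) = z^3 + 4z^2 + 3.
|GF(5^3)^×| = 5^3 − 1 = 124. Prime factorization: 124 = 2^2·31.
f is primitive ⇔ z has order 124 in GF(5)[z]/(f), i.e. z^(124/q) ≠ 1 for each prime q | 124.
z^(62) mod f = 4.
z^(4) mod f = z^2 + 2z + 2.
None equal 1, so z has full order 124; f is primitive.

Yes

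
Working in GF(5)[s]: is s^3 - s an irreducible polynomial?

No

Write f(s) = s^3 - s.
Check for roots in GF(5): f(0) = 0 → root; f(1) = 0 → root; f(2) = 1; f(3) = 4; f(4) = 0 → root.
f(0) = 0, so (s) divides f(s); f is reducible.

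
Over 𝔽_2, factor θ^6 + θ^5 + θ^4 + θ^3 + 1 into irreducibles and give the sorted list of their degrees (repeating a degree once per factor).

Write g(θ) = θ^6 + θ^5 + θ^4 + θ^3 + 1.
Roots in 𝔽_2: g(0) = 1; g(1) = 1.
Complete factorization: g(θ) = (θ^2 + θ + 1)·(θ^4 + θ + 1).
Factor degrees with multiplicity: 2 + 4 = 6.

2, 4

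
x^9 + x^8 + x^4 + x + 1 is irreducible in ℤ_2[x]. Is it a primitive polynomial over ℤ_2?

Yes

Write f(x) = x^9 + x^8 + x^4 + x + 1.
|GF(2^9)^×| = 2^9 − 1 = 511. Prime factorization: 511 = 7·73.
f is primitive ⇔ x has order 511 in GF(2)[x]/(f), i.e. x^(511/q) ≠ 1 for each prime q | 511.
x^(73) mod f = x^4 + x^3 + x + 1.
x^(7) mod f = x^7.
None equal 1, so x has full order 511; f is primitive.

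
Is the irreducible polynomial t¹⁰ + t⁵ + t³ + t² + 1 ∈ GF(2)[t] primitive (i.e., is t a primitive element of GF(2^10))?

Write f(t) = t¹⁰ + t⁵ + t³ + t² + 1.
|GF(2^10)^×| = 2^10 − 1 = 1023. Prime factorization: 1023 = 3·11·31.
f is primitive ⇔ t has order 1023 in GF(2)[t]/(f), i.e. t^(1023/q) ≠ 1 for each prime q | 1023.
t^(341) mod f = t⁹ + t⁷ + t³ + t + 1.
t^(93) mod f = t⁹ + t⁸ + t⁷ + t⁶ + t⁴ + 1.
t^(33) mod f = t⁷ + t⁵ + t³ + t² + t + 1.
None equal 1, so t has full order 1023; f is primitive.

Yes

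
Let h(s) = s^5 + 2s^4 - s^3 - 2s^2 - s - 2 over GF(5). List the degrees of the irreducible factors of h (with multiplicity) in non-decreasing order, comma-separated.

Roots in GF(5): h(0) = 3; h(1) = 2; h(2) = 4; h(3) = 0 → root; h(4) = 4.
Linear factors from roots: (s + 2).
Complete factorization: h(s) = (s + 2)·(s^2 + 2)^2.
Factor degrees with multiplicity: 1 + 2 + 2 = 5.

1, 2, 2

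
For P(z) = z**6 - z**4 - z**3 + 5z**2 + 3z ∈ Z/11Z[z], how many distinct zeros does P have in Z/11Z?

Evaluate at each of the 11 elements of Z/11Z:
P(0) = 0 → root; P(1) = 7; P(2) = 0 → root; P(3) = 4; P(4) = 7; P(5) = 0 → root; P(6) = 0 → root; P(7) = 1; P(8) = 7; P(9) = 4; P(10) = 3.
Roots: {0, 2, 5, 6}.

4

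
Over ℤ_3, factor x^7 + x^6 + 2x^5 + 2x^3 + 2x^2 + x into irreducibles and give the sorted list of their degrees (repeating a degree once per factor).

1, 1, 1, 2, 2

Write g(x) = x^7 + x^6 + 2x^5 + 2x^3 + 2x^2 + x.
Roots in ℤ_3: g(0) = 0 → root; g(1) = 0 → root; g(2) = 0 → root.
Linear factors from roots: (x), (x + 2), (x + 1).
Complete factorization: g(x) = (x)·(x + 1)·(x + 2)·(x^2 + 1)·(x^2 + x + 2).
Factor degrees with multiplicity: 1 + 1 + 1 + 2 + 2 = 7.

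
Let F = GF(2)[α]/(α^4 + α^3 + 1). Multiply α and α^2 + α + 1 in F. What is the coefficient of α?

1

Multiply in GF(2)[α]: (α)·(α^2 + α + 1) = α^3 + α^2 + α.
Reduced: α^3 + α^2 + α.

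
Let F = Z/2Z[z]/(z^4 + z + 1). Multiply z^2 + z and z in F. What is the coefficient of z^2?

1

Multiply in Z/2Z[z]: (z^2 + z)·(z) = z^3 + z^2.
Reduced: z^3 + z^2.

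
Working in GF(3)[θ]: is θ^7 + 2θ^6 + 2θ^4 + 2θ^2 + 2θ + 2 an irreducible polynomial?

Yes

Write g(θ) = θ^7 + 2θ^6 + 2θ^4 + 2θ^2 + 2θ + 2.
Check for roots in GF(3): g(0) = 2; g(1) = 2; g(2) = 2.
No roots, so no linear factors.
Monic irreducibles of degree 2 over GF(3): θ^2 + 1, θ^2 + θ + 2, θ^2 + 2θ + 2.
None of them divide g (all give nonzero remainder).
Degree-3 irreducible divisors: test the 8 monic irreducibles of degree 3 over GF(3).
None of them divide g (all give nonzero remainder).
No irreducible factor of degree ≤ 3 exists, so g is irreducible over GF(3).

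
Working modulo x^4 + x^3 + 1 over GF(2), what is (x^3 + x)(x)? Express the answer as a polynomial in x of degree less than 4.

Multiply in GF(2)[x]: (x^3 + x)·(x) = x^4 + x^2.
Reduce using x^4 ≡ x^3 + 1 (mod x^4 + x^3 + 1).
Reduced: x^3 + x^2 + 1.

x^3 + x^2 + 1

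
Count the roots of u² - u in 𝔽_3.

Write g(u) = u² - u.
Evaluate at each of the 3 elements of 𝔽_3:
g(0) = 0 → root; g(1) = 0 → root; g(2) = 2.
Roots: {0, 1}.

2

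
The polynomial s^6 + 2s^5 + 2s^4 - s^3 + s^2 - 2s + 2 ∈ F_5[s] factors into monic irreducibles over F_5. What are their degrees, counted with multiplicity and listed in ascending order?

Write h(s) = s^6 + 2s^5 + 2s^4 - s^3 + s^2 - 2s + 2.
Roots in F_5: h(0) = 2; h(1) = 0 → root; h(2) = 4; h(3) = 0 → root; h(4) = 2.
Linear factors from roots: (s - 1), (s + 2).
Complete factorization: h(s) = (s + 2)·(s - 1)·(s^2 + 2s - 1)·(s^2 - s + 1).
Factor degrees with multiplicity: 1 + 1 + 2 + 2 = 6.

1, 1, 2, 2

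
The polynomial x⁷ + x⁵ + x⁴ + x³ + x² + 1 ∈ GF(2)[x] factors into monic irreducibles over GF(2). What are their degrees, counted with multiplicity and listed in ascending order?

Write g(x) = x⁷ + x⁵ + x⁴ + x³ + x² + 1.
Roots in GF(2): g(0) = 1; g(1) = 0 → root.
Linear factors from roots: (x + 1).
Complete factorization: g(x) = (x + 1)·(x² + x + 1)^3.
Factor degrees with multiplicity: 1 + 2 + 2 + 2 = 7.

1, 2, 2, 2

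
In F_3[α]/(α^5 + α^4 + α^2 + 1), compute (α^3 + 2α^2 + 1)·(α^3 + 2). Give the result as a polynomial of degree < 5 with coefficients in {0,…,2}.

Multiply in F_3[α]: (α^3 + 2α^2 + 1)·(α^3 + 2) = α^6 + 2α^5 + α^2 + 2.
Reduce using α^5 ≡ 2α^4 + 2α^2 + 2 (mod α^5 + α^4 + α^2 + 1).
Reduced: 2α^4 + 2α^3 + 2α + 1.

2α^4 + 2α^3 + 2α + 1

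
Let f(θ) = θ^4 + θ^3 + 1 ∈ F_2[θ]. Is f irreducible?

Yes

Check for roots in F_2: f(0) = 1; f(1) = 1.
No roots, so no linear factors.
Monic irreducibles of degree 2 over GF(2): θ^2 + θ + 1.
None of them divide f (all give nonzero remainder).
No irreducible factor of degree ≤ 2 exists, so f is irreducible over GF(2).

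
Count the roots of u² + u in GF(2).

Write f(u) = u² + u.
Evaluate at each of the 2 elements of GF(2):
f(0) = 0 → root; f(1) = 0 → root.
Roots: {0, 1}.

2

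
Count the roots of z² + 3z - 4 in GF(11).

Write h(z) = z² + 3z - 4.
Evaluate at each of the 11 elements of GF(11):
h(0) = 7; h(1) = 0 → root; h(2) = 6; h(3) = 3; h(4) = 2; h(5) = 3; h(6) = 6; h(7) = 0 → root; h(8) = 7; h(9) = 5; h(10) = 5.
Roots: {1, 7}.

2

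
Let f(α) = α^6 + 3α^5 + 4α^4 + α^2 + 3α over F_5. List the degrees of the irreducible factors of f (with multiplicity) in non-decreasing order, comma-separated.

1, 1, 1, 3

Roots in F_5: f(0) = 0 → root; f(1) = 2; f(2) = 4; f(3) = 0 → root; f(4) = 0 → root.
Linear factors from roots: (α), (α + 2), (α + 1).
Complete factorization: f(α) = (α)·(α + 1)·(α + 2)·(α^3 + 2α + 4).
Factor degrees with multiplicity: 1 + 1 + 1 + 3 = 6.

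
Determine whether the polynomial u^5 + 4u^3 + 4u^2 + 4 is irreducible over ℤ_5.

Yes

Write f(u) = u^5 + 4u^3 + 4u^2 + 4.
Check for roots in ℤ_5: f(0) = 4; f(1) = 3; f(2) = 4; f(3) = 1; f(4) = 3.
No roots, so no linear factors.
Degree-2 irreducible divisors: test the 10 monic irreducibles of degree 2 over GF(5).
None of them divide f (all give nonzero remainder).
No irreducible factor of degree ≤ 2 exists, so f is irreducible over GF(5).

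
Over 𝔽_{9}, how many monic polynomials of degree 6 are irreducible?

88440

By the necklace-counting formula, N_9(6) = (1/6) Σ_{d|6} μ(6/d)·9^d.
Divisors of 6: 1, 2, 3, 6; μ(6/d) for each: 1, -1, -1, 1.
Σ = 9^1 − 9^2 − 9^3 + 9^6 = 530640.
N = 530640/6 = 88440.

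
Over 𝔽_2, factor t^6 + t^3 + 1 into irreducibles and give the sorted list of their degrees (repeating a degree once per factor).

Write g(t) = t^6 + t^3 + 1.
Roots in 𝔽_2: g(0) = 1; g(1) = 1.
Complete factorization: g(t) = (t^6 + t^3 + 1).
Factor degrees with multiplicity: 6 = 6.

6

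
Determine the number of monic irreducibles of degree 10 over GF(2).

99

The number of monic irreducibles of degree 10 over GF(2) is (1/10)·Σ_{d∣10} μ(10/d) 2^d.
Divisors of 10: 1, 2, 5, 10; μ(10/d) for each: 1, -1, -1, 1.
Σ = 2^1 − 2^2 − 2^5 + 2^10 = 990.
N = 990/10 = 99.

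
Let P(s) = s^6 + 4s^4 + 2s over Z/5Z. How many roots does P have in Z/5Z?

Evaluate at each of the 5 elements of Z/5Z:
P(0) = 0 → root; P(1) = 2; P(2) = 2; P(3) = 4; P(4) = 3.
Roots: {0}.

1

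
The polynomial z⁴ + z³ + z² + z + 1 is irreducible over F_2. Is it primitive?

No

Write f(z) = z⁴ + z³ + z² + z + 1.
|GF(2^4)^×| = 2^4 − 1 = 15. Prime factorization: 15 = 3·5.
f is primitive ⇔ z has order 15 in GF(2)[z]/(f), i.e. z^(15/q) ≠ 1 for each prime q | 15.
z^(5) mod f = 1
z^(3) mod f = z³.
Since z^(5) = 1, the order of z divides 5 < 15; not primitive.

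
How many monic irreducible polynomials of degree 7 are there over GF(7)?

Gauss's count: N_{7}(7) = (1/7) Σ_{d|7} μ(7/d)·7^d.
Divisors of 7: 1, 7; μ(7/d) for each: -1, 1.
Σ = − 7^1 + 7^7 = 823536.
N = 823536/7 = 117648.

117648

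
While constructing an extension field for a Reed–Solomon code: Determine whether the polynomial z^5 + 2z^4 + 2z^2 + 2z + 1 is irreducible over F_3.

Write h(z) = z^5 + 2z^4 + 2z^2 + 2z + 1.
Check for roots in F_3: h(0) = 1; h(1) = 2; h(2) = 2.
No roots, so no linear factors.
Monic irreducibles of degree 2 over GF(3): z^2 + 1, z^2 + z + 2, z^2 + 2z + 2.
None of them divide h (all give nonzero remainder).
No irreducible factor of degree ≤ 2 exists, so h is irreducible over GF(3).

Yes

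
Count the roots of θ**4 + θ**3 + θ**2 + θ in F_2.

2

Write P(θ) = θ**4 + θ**3 + θ**2 + θ.
Evaluate at each of the 2 elements of F_2:
P(0) = 0 → root; P(1) = 0 → root.
Roots: {0, 1}.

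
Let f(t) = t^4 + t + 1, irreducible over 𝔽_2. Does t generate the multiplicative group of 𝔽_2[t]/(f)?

Yes

|GF(2^4)^×| = 2^4 − 1 = 15. Prime factorization: 15 = 3·5.
f is primitive ⇔ t has order 15 in GF(2)[t]/(f), i.e. t^(15/q) ≠ 1 for each prime q | 15.
t^(5) mod f = t^2 + t.
t^(3) mod f = t^3.
None equal 1, so t has full order 15; f is primitive.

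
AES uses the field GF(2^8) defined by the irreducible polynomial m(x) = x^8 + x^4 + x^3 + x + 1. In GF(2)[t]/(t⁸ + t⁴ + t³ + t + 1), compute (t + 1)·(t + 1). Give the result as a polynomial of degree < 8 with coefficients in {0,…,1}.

Multiply in GF(2)[t]: (t + 1)·(t + 1) = t² + 1.
Reduced: t² + 1.

t^2 + 1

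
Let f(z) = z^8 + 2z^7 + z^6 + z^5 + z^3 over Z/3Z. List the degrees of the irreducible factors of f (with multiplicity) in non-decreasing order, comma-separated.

Roots in Z/3Z: f(0) = 0 → root; f(1) = 0 → root; f(2) = 1.
Linear factors from roots: (z), (z + 2).
Complete factorization: f(z) = (z + 2)^2·(z)^3·(z^3 + z^2 + 2z + 1).
Factor degrees with multiplicity: 1 + 1 + 1 + 1 + 1 + 3 = 8.

1, 1, 1, 1, 1, 3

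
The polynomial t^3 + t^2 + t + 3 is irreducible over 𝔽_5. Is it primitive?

Write f(t) = t^3 + t^2 + t + 3.
|GF(5^3)^×| = 5^3 − 1 = 124. Prime factorization: 124 = 2^2·31.
f is primitive ⇔ t has order 124 in GF(5)[t]/(f), i.e. t^(124/q) ≠ 1 for each prime q | 124.
t^(62) mod f = 4.
t^(4) mod f = 3t + 3.
None equal 1, so t has full order 124; f is primitive.

Yes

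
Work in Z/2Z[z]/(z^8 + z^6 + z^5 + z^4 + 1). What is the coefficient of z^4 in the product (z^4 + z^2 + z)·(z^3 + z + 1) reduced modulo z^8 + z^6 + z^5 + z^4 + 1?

0

Multiply in Z/2Z[z]: (z^4 + z^2 + z)·(z^3 + z + 1) = z^7 + z^3 + z.
Reduced: z^7 + z^3 + z.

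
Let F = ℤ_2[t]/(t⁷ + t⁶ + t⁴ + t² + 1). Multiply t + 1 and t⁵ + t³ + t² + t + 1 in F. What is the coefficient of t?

0

Multiply in ℤ_2[t]: (t + 1)·(t⁵ + t³ + t² + t + 1) = t⁶ + t⁵ + t⁴ + 1.
Reduced: t⁶ + t⁵ + t⁴ + 1.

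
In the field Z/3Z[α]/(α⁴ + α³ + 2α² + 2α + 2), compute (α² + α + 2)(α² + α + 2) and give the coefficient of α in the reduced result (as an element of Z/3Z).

Multiply in Z/3Z[α]: (α² + α + 2)·(α² + α + 2) = α⁴ + 2α³ + 2α² + α + 1.
Reduce using α⁴ ≡ 2α³ + α² + α + 1 (mod α⁴ + α³ + 2α² + 2α + 2).
Reduced: α³ + 2α + 2.

2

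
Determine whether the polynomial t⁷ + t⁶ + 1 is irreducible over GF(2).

Write f(t) = t⁷ + t⁶ + 1.
Check for roots in GF(2): f(0) = 1; f(1) = 1.
No roots, so no linear factors.
Monic irreducibles of degree 2 over GF(2): t² + t + 1.
None of them divide f (all give nonzero remainder).
Monic irreducibles of degree 3 over GF(2): t³ + t + 1, t³ + t² + 1.
None of them divide f (all give nonzero remainder).
No irreducible factor of degree ≤ 3 exists, so f is irreducible over GF(2).

Yes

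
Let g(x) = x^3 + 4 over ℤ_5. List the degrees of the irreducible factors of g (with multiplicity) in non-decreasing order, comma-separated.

Roots in ℤ_5: g(0) = 4; g(1) = 0 → root; g(2) = 2; g(3) = 1; g(4) = 3.
Linear factors from roots: (x + 4).
Complete factorization: g(x) = (x + 4)·(x^2 + x + 1).
Factor degrees with multiplicity: 1 + 2 = 3.

1, 2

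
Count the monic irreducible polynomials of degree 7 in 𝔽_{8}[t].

299592

x^(8^7) − x is the product of all monic irreducibles of degree dividing 7; Möbius inversion gives N = (1/7) Σ μ(7/d)·8^d.
Divisors of 7: 1, 7; μ(7/d) for each: -1, 1.
Σ = − 8^1 + 8^7 = 2097144.
N = 2097144/7 = 299592.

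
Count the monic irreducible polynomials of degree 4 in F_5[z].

Gauss's count: N_{5}(4) = (1/4) Σ_{d|4} μ(4/d)·5^d.
Divisors of 4: 1, 2, 4; μ(4/d) for each: 0, -1, 1.
Σ = − 5^2 + 5^4 = 600.
N = 600/4 = 150.

150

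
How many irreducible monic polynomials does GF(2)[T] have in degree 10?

The number of monic irreducibles of degree 10 over GF(2) is (1/10)·Σ_{d∣10} μ(10/d) 2^d.
Divisors of 10: 1, 2, 5, 10; μ(10/d) for each: 1, -1, -1, 1.
Σ = 2^1 − 2^2 − 2^5 + 2^10 = 990.
N = 990/10 = 99.

99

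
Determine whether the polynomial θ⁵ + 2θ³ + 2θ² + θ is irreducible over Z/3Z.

Write f(θ) = θ⁵ + 2θ³ + 2θ² + θ.
Check for roots in Z/3Z: f(0) = 0 → root; f(1) = 0 → root; f(2) = 1.
f(0) = 0, so (θ) divides f(θ); f is reducible.

No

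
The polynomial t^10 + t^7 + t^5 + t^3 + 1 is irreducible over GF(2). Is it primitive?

Write f(t) = t^10 + t^7 + t^5 + t^3 + 1.
|GF(2^10)^×| = 2^10 − 1 = 1023. Prime factorization: 1023 = 3·11·31.
f is primitive ⇔ t has order 1023 in GF(2)[t]/(f), i.e. t^(1023/q) ≠ 1 for each prime q | 1023.
t^(341) mod f = t^8 + t^6 + t^4 + t.
t^(93) mod f = t^9 + t^7 + t^6 + t^4 + t + 1.
t^(33) mod f = 1
Since t^(33) = 1, the order of t divides 33 < 1023; not primitive.

No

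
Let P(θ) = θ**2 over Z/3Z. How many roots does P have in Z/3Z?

1

Evaluate at each of the 3 elements of Z/3Z:
P(0) = 0 → root; P(1) = 1; P(2) = 1.
Roots: {0}.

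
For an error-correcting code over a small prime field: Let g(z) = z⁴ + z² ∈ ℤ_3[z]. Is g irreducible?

No

Check for roots in ℤ_3: g(0) = 0 → root; g(1) = 2; g(2) = 2.
g(0) = 0, so (z) divides g(z); g is reducible.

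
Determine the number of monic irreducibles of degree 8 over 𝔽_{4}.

8160

x^(4^8) − x is the product of all monic irreducibles of degree dividing 8; Möbius inversion gives N = (1/8) Σ μ(8/d)·4^d.
Divisors of 8: 1, 2, 4, 8; μ(8/d) for each: 0, 0, -1, 1.
Σ = − 4^4 + 4^8 = 65280.
N = 65280/8 = 8160.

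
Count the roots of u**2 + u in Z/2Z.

2

Write f(u) = u**2 + u.
Evaluate at each of the 2 elements of Z/2Z:
f(0) = 0 → root; f(1) = 0 → root.
Roots: {0, 1}.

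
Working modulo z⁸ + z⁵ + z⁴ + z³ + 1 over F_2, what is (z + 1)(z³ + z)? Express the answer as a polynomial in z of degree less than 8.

Multiply in F_2[z]: (z + 1)·(z³ + z) = z⁴ + z³ + z² + z.
Reduced: z⁴ + z³ + z² + z.

z^4 + z^3 + z^2 + z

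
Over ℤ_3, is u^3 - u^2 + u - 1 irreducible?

No

Write g(u) = u^3 - u^2 + u - 1.
Check for roots in ℤ_3: g(0) = 2; g(1) = 0 → root; g(2) = 2.
g(1) = 0, so (u − 1) divides g(u); g is reducible.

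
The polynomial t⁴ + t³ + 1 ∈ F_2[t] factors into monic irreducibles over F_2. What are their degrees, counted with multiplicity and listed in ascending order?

Write h(t) = t⁴ + t³ + 1.
Roots in F_2: h(0) = 1; h(1) = 1.
Complete factorization: h(t) = (t⁴ + t³ + 1).
Factor degrees with multiplicity: 4 = 4.

4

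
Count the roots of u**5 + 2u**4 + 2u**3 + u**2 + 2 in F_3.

Write f(u) = u**5 + 2u**4 + 2u**3 + u**2 + 2.
Evaluate at each of the 3 elements of F_3:
f(0) = 2; f(1) = 2; f(2) = 2.
No element is a root.

0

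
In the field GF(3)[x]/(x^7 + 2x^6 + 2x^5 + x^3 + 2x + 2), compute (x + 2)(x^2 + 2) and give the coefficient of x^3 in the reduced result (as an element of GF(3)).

1

Multiply in GF(3)[x]: (x + 2)·(x^2 + 2) = x^3 + 2x^2 + 2x + 1.
Reduced: x^3 + 2x^2 + 2x + 1.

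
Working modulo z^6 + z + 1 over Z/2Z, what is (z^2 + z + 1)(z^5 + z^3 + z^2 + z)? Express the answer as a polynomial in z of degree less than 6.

Multiply in Z/2Z[z]: (z^2 + z + 1)·(z^5 + z^3 + z^2 + z) = z^7 + z^6 + z^3 + z.
Reduce using z^6 ≡ z + 1 (mod z^6 + z + 1).
Reduced: z^3 + z^2 + z + 1.

z^3 + z^2 + z + 1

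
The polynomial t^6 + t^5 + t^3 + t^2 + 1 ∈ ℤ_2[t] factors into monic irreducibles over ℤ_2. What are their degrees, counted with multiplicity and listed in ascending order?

6

Write f(t) = t^6 + t^5 + t^3 + t^2 + 1.
Roots in ℤ_2: f(0) = 1; f(1) = 1.
Complete factorization: f(t) = (t^6 + t^5 + t^3 + t^2 + 1).
Factor degrees with multiplicity: 6 = 6.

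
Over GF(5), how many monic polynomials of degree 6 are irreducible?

By the necklace-counting formula, N_5(6) = (1/6) Σ_{d|6} μ(6/d)·5^d.
Divisors of 6: 1, 2, 3, 6; μ(6/d) for each: 1, -1, -1, 1.
Σ = 5^1 − 5^2 − 5^3 + 5^6 = 15480.
N = 15480/6 = 2580.

2580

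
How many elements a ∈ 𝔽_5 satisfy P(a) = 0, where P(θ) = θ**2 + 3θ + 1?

1

Evaluate at each of the 5 elements of 𝔽_5:
P(0) = 1; P(1) = 0 → root; P(2) = 1; P(3) = 4; P(4) = 4.
Roots: {1}.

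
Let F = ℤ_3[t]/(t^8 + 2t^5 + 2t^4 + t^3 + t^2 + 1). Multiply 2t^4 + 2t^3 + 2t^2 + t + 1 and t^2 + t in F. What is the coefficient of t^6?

Multiply in ℤ_3[t]: (2t^4 + 2t^3 + 2t^2 + t + 1)·(t^2 + t) = 2t^6 + t^5 + t^4 + 2t^2 + t.
Reduced: 2t^6 + t^5 + t^4 + 2t^2 + t.

2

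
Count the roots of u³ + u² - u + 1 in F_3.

0

Write P(u) = u³ + u² - u + 1.
Evaluate at each of the 3 elements of F_3:
P(0) = 1; P(1) = 2; P(2) = 2.
No element is a root.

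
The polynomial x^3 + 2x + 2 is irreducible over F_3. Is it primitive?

Write f(x) = x^3 + 2x + 2.
|GF(3^3)^×| = 3^3 − 1 = 26. Prime factorization: 26 = 2·13.
f is primitive ⇔ x has order 26 in GF(3)[x]/(f), i.e. x^(26/q) ≠ 1 for each prime q | 26.
x^(13) mod f = 1
x^(2) mod f = x^2.
Since x^(13) = 1, the order of x divides 13 < 26; not primitive.

No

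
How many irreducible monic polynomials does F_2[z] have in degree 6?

9

Gauss's count: N_{2}(6) = (1/6) Σ_{d|6} μ(6/d)·2^d.
Divisors of 6: 1, 2, 3, 6; μ(6/d) for each: 1, -1, -1, 1.
Σ = 2^1 − 2^2 − 2^3 + 2^6 = 54.
N = 54/6 = 9.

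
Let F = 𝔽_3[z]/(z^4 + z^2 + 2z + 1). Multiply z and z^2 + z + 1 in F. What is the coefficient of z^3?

Multiply in 𝔽_3[z]: (z)·(z^2 + z + 1) = z^3 + z^2 + z.
Reduced: z^3 + z^2 + z.

1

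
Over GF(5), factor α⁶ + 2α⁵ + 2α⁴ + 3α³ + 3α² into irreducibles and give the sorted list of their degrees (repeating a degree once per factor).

Write f(α) = α⁶ + 2α⁵ + 2α⁴ + 3α³ + 3α².
Roots in GF(5): f(0) = 0 → root; f(1) = 1; f(2) = 1; f(3) = 0 → root; f(4) = 1.
Linear factors from roots: (α), (α + 2).
Complete factorization: f(α) = (α + 2)·(α)^2·(α³ + 2α + 4).
Factor degrees with multiplicity: 1 + 1 + 1 + 3 = 6.

1, 1, 1, 3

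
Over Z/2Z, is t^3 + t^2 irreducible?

Write f(t) = t^3 + t^2.
Check for roots in Z/2Z: f(0) = 0 → root; f(1) = 0 → root.
f(0) = 0, so (t) divides f(t); f is reducible.

No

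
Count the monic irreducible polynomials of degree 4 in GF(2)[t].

x^(2^4) − x is the product of all monic irreducibles of degree dividing 4; Möbius inversion gives N = (1/4) Σ μ(4/d)·2^d.
Divisors of 4: 1, 2, 4; μ(4/d) for each: 0, -1, 1.
Σ = − 2^2 + 2^4 = 12.
N = 12/4 = 3.

3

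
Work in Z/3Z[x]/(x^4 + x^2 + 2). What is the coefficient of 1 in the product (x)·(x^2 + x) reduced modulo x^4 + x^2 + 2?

0

Multiply in Z/3Z[x]: (x)·(x^2 + x) = x^3 + x^2.
Reduced: x^3 + x^2.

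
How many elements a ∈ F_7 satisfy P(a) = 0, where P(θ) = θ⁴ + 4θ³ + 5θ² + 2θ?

Evaluate at each of the 7 elements of F_7:
P(0) = 0 → root; P(1) = 5; P(2) = 2; P(3) = 2; P(4) = 5; P(5) = 0 → root; P(6) = 0 → root.
Roots: {0, 5, 6}.

3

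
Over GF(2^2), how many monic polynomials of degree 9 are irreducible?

29120

x^(4^9) − x is the product of all monic irreducibles of degree dividing 9; Möbius inversion gives N = (1/9) Σ μ(9/d)·4^d.
Divisors of 9: 1, 3, 9; μ(9/d) for each: 0, -1, 1.
Σ = − 4^3 + 4^9 = 262080.
N = 262080/9 = 29120.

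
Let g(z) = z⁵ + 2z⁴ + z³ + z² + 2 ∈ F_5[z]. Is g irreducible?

Check for roots in F_5: g(0) = 2; g(1) = 2; g(2) = 3; g(3) = 3; g(4) = 3.
No roots, so no linear factors.
Degree-2 irreducible divisors: test the 10 monic irreducibles of degree 2 over GF(5).
None of them divide g (all give nonzero remainder).
No irreducible factor of degree ≤ 2 exists, so g is irreducible over GF(5).

Yes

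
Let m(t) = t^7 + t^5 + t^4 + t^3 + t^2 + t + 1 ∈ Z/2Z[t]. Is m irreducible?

Yes

Check for roots in Z/2Z: m(0) = 1; m(1) = 1.
No roots, so no linear factors.
Monic irreducibles of degree 2 over GF(2): t^2 + t + 1.
None of them divide m (all give nonzero remainder).
Monic irreducibles of degree 3 over GF(2): t^3 + t + 1, t^3 + t^2 + 1.
None of them divide m (all give nonzero remainder).
No irreducible factor of degree ≤ 3 exists, so m is irreducible over GF(2).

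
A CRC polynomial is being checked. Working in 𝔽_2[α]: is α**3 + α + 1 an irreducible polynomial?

Yes

Write g(α) = α**3 + α + 1.
Check for roots in 𝔽_2: g(0) = 1; g(1) = 1.
No roots. A degree-3 polynomial over a field with no linear factor is irreducible.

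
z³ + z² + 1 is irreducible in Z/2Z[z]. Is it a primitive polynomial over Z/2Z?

Yes

Write f(z) = z³ + z² + 1.
|GF(2^3)^×| = 2^3 − 1 = 7. Prime factorization: 7 = 7.
f is primitive ⇔ z has order 7 in GF(2)[z]/(f), i.e. z^(7/q) ≠ 1 for each prime q | 7.
z^(1) mod f = z.
None equal 1, so z has full order 7; f is primitive.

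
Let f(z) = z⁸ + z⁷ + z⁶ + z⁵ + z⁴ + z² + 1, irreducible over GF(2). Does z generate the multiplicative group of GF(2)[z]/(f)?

|GF(2^8)^×| = 2^8 − 1 = 255. Prime factorization: 255 = 3·5·17.
f is primitive ⇔ z has order 255 in GF(2)[z]/(f), i.e. z^(255/q) ≠ 1 for each prime q | 255.
z^(85) mod f = z⁶ + z⁴ + z³ + z² + 1.
z^(51) mod f = z⁶ + z⁵ + z⁴ + z³ + z.
z^(15) mod f = z⁴ + z².
None equal 1, so z has full order 255; f is primitive.

Yes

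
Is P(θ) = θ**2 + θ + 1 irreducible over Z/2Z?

Yes

Check for roots in Z/2Z: P(0) = 1; P(1) = 1.
No roots. A degree-2 polynomial over a field with no linear factor is irreducible.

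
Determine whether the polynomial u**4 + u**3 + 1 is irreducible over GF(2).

Write f(u) = u**4 + u**3 + 1.
Check for roots in GF(2): f(0) = 1; f(1) = 1.
No roots, so no linear factors.
Monic irreducibles of degree 2 over GF(2): u**2 + u + 1.
None of them divide f (all give nonzero remainder).
No irreducible factor of degree ≤ 2 exists, so f is irreducible over GF(2).

Yes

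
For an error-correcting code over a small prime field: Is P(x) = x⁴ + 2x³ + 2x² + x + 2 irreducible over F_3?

Check for roots in F_3: P(0) = 2; P(1) = 2; P(2) = 2.
No roots, so no linear factors.
Monic irreducibles of degree 2 over GF(3): x² + 1, x² + x + 2, x² + 2x + 2.
None of them divide P (all give nonzero remainder).
No irreducible factor of degree ≤ 2 exists, so P is irreducible over GF(3).

Yes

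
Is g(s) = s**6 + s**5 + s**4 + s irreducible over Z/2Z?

Check for roots in Z/2Z: g(0) = 0 → root; g(1) = 0 → root.
g(0) = 0, so (s) divides g(s); g is reducible.

No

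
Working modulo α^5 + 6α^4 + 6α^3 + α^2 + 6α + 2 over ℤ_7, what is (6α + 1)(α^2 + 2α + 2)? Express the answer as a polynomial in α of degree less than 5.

6α^3 + 6α^2 + 2

Multiply in ℤ_7[α]: (6α + 1)·(α^2 + 2α + 2) = 6α^3 + 6α^2 + 2.
Reduced: 6α^3 + 6α^2 + 2.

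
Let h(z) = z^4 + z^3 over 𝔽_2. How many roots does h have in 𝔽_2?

2

Evaluate at each of the 2 elements of 𝔽_2:
h(0) = 0 → root; h(1) = 0 → root.
Roots: {0, 1}.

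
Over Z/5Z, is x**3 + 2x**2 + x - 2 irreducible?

Write g(x) = x**3 + 2x**2 + x - 2.
Check for roots in Z/5Z: g(0) = 3; g(1) = 2; g(2) = 1; g(3) = 1; g(4) = 3.
No roots. A degree-3 polynomial over a field with no linear factor is irreducible.

Yes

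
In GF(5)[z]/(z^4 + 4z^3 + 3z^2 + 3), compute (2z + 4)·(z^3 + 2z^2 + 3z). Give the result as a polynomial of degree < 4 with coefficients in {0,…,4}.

Multiply in GF(5)[z]: (2z + 4)·(z^3 + 2z^2 + 3z) = 2z^4 + 3z^3 + 4z^2 + 2z.
Reduce using z^4 ≡ z^3 + 2z^2 + 2 (mod z^4 + 4z^3 + 3z^2 + 3).
Reduced: 3z^2 + 2z + 4.

3z^2 + 2z + 4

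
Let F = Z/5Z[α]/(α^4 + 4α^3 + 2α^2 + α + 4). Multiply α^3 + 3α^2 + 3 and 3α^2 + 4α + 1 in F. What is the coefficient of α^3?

3

Multiply in Z/5Z[α]: (α^3 + 3α^2 + 3)·(3α^2 + 4α + 1) = 3α^5 + 3α^4 + 3α^3 + 2α^2 + 2α + 3.
Reduce using α^4 ≡ α^3 + 3α^2 + 4α + 1 (mod α^4 + 4α^3 + 2α^2 + α + 4).
Reduced: 3α^3 + 2α^2 + 4α + 4.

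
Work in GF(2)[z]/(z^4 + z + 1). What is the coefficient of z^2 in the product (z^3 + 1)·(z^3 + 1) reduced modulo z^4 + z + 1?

1

Multiply in GF(2)[z]: (z^3 + 1)·(z^3 + 1) = z^6 + 1.
Reduce using z^4 ≡ z + 1 (mod z^4 + z + 1).
Reduced: z^3 + z^2 + 1.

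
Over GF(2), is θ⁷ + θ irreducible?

Write m(θ) = θ⁷ + θ.
Check for roots in GF(2): m(0) = 0 → root; m(1) = 0 → root.
m(0) = 0, so (θ) divides m(θ); m is reducible.

No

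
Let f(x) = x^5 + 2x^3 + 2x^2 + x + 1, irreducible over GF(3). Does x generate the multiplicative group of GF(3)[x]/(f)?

Yes

|GF(3^5)^×| = 3^5 − 1 = 242. Prime factorization: 242 = 2·11^2.
f is primitive ⇔ x has order 242 in GF(3)[x]/(f), i.e. x^(242/q) ≠ 1 for each prime q | 242.
x^(121) mod f = 2.
x^(22) mod f = x^3 + x^2.
None equal 1, so x has full order 242; f is primitive.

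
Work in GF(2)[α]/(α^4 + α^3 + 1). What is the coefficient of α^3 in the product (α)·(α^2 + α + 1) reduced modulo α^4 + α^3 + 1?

Multiply in GF(2)[α]: (α)·(α^2 + α + 1) = α^3 + α^2 + α.
Reduced: α^3 + α^2 + α.

1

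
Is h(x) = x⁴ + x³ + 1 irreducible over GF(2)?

Yes

Check for roots in GF(2): h(0) = 1; h(1) = 1.
No roots, so no linear factors.
Monic irreducibles of degree 2 over GF(2): x² + x + 1.
None of them divide h (all give nonzero remainder).
No irreducible factor of degree ≤ 2 exists, so h is irreducible over GF(2).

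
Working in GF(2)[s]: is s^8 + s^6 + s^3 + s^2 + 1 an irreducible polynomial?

Yes

Write f(s) = s^8 + s^6 + s^3 + s^2 + 1.
Check for roots in GF(2): f(0) = 1; f(1) = 1.
No roots, so no linear factors.
Monic irreducibles of degree 2 over GF(2): s^2 + s + 1.
None of them divide f (all give nonzero remainder).
Monic irreducibles of degree 3 over GF(2): s^3 + s + 1, s^3 + s^2 + 1.
None of them divide f (all give nonzero remainder).
Monic irreducibles of degree 4 over GF(2): s^4 + s + 1, s^4 + s^3 + 1, s^4 + s^3 + s^2 + s + 1.
None of them divide f (all give nonzero remainder).
No irreducible factor of degree ≤ 4 exists, so f is irreducible over GF(2).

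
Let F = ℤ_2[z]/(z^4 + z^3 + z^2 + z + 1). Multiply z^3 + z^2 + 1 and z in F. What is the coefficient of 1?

1

Multiply in ℤ_2[z]: (z^3 + z^2 + 1)·(z) = z^4 + z^3 + z.
Reduce using z^4 ≡ z^3 + z^2 + z + 1 (mod z^4 + z^3 + z^2 + z + 1).
Reduced: z^2 + 1.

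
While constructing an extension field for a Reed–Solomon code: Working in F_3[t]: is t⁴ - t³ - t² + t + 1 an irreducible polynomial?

No

Write P(t) = t⁴ - t³ - t² + t + 1.
Check for roots in F_3: P(0) = 1; P(1) = 1; P(2) = 1.
No roots, so no linear factors.
Monic irreducibles of degree 2 over GF(3): t² + 1, t² + t - 1, t² - t - 1.
t² + t - 1 divides P: P(t) = (t² + t - 1)·(t² + t - 1).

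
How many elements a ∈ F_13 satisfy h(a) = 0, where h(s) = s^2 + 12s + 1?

Evaluate at each of the 13 elements of F_13:
h(0) = 1; h(1) = 1; h(2) = 3; h(3) = 7; h(4) = 0 → root; h(5) = 8; h(6) = 5; h(7) = 4; h(8) = 5; h(9) = 8; h(10) = 0 → root; h(11) = 7; h(12) = 3.
Roots: {4, 10}.

2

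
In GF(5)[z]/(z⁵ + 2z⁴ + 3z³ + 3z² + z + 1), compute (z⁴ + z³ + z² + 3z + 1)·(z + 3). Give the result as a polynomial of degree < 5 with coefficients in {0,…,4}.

2z^4 + z^3 + 3z^2 + 4z + 2

Multiply in GF(5)[z]: (z⁴ + z³ + z² + 3z + 1)·(z + 3) = z⁵ + 4z⁴ + 4z³ + z² + 3.
Reduce using z⁵ ≡ 3z⁴ + 2z³ + 2z² + 4z + 4 (mod z⁵ + 2z⁴ + 3z³ + 3z² + z + 1).
Reduced: 2z⁴ + z³ + 3z² + 4z + 2.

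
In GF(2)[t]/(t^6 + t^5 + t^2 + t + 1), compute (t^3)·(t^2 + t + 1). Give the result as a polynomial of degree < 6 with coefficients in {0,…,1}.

t^5 + t^4 + t^3

Multiply in GF(2)[t]: (t^3)·(t^2 + t + 1) = t^5 + t^4 + t^3.
Reduced: t^5 + t^4 + t^3.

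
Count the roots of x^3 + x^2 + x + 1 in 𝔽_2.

1

Write h(x) = x^3 + x^2 + x + 1.
Evaluate at each of the 2 elements of 𝔽_2:
h(0) = 1; h(1) = 0 → root.
Roots: {1}.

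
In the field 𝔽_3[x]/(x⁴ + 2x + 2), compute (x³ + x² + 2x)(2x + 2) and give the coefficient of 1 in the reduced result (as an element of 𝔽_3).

2

Multiply in 𝔽_3[x]: (x³ + x² + 2x)·(2x + 2) = 2x⁴ + x³ + x.
Reduce using x⁴ ≡ x + 1 (mod x⁴ + 2x + 2).
Reduced: x³ + 2.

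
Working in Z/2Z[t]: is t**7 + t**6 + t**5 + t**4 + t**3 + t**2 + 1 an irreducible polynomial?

Write P(t) = t**7 + t**6 + t**5 + t**4 + t**3 + t**2 + 1.
Check for roots in Z/2Z: P(0) = 1; P(1) = 1.
No roots, so no linear factors.
Monic irreducibles of degree 2 over GF(2): t**2 + t + 1.
None of them divide P (all give nonzero remainder).
Monic irreducibles of degree 3 over GF(2): t**3 + t + 1, t**3 + t**2 + 1.
None of them divide P (all give nonzero remainder).
No irreducible factor of degree ≤ 3 exists, so P is irreducible over GF(2).

Yes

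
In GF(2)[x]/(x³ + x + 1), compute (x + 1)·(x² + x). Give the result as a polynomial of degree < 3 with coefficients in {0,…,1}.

1

Multiply in GF(2)[x]: (x + 1)·(x² + x) = x³ + x.
Reduce using x³ ≡ x + 1 (mod x³ + x + 1).
Reduced: 1.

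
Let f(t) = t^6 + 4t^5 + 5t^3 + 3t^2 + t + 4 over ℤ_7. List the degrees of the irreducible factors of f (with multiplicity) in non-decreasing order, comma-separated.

Linear factors from roots: (t + 3).
Complete factorization: f(t) = (t + 3)^2·(t^2 + 1)·(t^2 + 5t + 2).
Factor degrees with multiplicity: 1 + 1 + 2 + 2 = 6.

1, 1, 2, 2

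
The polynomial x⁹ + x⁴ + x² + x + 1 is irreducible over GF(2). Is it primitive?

No

Write f(x) = x⁹ + x⁴ + x² + x + 1.
|GF(2^9)^×| = 2^9 − 1 = 511. Prime factorization: 511 = 7·73.
f is primitive ⇔ x has order 511 in GF(2)[x]/(f), i.e. x^(511/q) ≠ 1 for each prime q | 511.
x^(73) mod f = 1
x^(7) mod f = x⁷.
Since x^(73) = 1, the order of x divides 73 < 511; not primitive.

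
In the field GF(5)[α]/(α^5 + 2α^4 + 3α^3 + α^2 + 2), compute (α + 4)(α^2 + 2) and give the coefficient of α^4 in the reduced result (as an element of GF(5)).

0

Multiply in GF(5)[α]: (α + 4)·(α^2 + 2) = α^3 + 4α^2 + 2α + 3.
Reduced: α^3 + 4α^2 + 2α + 3.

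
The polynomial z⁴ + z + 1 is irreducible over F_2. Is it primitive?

Write f(z) = z⁴ + z + 1.
|GF(2^4)^×| = 2^4 − 1 = 15. Prime factorization: 15 = 3·5.
f is primitive ⇔ z has order 15 in GF(2)[z]/(f), i.e. z^(15/q) ≠ 1 for each prime q | 15.
z^(5) mod f = z² + z.
z^(3) mod f = z³.
None equal 1, so z has full order 15; f is primitive.

Yes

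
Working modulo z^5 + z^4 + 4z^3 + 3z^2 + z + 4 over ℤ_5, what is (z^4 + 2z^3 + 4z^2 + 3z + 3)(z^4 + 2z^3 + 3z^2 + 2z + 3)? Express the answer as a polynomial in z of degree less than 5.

2z^4 + z^2 + 4z + 4

Multiply in ℤ_5[z]: (z^4 + 2z^3 + 4z^2 + 3z + 3)·(z^4 + 2z^3 + 3z^2 + 2z + 3) = z^8 + 4z^7 + z^6 + 4z^5 + 3z^4 + 4z^3 + 2z^2 + 4.
Reduce using z^5 ≡ 4z^4 + z^3 + 2z^2 + 4z + 1 (mod z^5 + z^4 + 4z^3 + 3z^2 + z + 4).
Reduced: 2z^4 + z^2 + 4z + 4.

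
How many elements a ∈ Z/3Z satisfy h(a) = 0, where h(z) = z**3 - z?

3

Evaluate at each of the 3 elements of Z/3Z:
h(0) = 0 → root; h(1) = 0 → root; h(2) = 0 → root.
Roots: {0, 1, 2}.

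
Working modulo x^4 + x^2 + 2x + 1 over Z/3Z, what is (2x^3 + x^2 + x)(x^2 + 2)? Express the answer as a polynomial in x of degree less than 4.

Multiply in Z/3Z[x]: (2x^3 + x^2 + x)·(x^2 + 2) = 2x^5 + x^4 + 2x^3 + 2x^2 + 2x.
Reduce using x^4 ≡ 2x^2 + x + 2 (mod x^4 + x^2 + 2x + 1).
Reduced: x + 2.

x + 2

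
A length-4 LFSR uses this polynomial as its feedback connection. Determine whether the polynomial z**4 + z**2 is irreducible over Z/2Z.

No

Write h(z) = z**4 + z**2.
Check for roots in Z/2Z: h(0) = 0 → root; h(1) = 0 → root.
h(0) = 0, so (z) divides h(z); h is reducible.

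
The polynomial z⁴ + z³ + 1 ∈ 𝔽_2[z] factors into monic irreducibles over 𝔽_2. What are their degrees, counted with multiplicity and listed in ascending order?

Write h(z) = z⁴ + z³ + 1.
Roots in 𝔽_2: h(0) = 1; h(1) = 1.
Complete factorization: h(z) = (z⁴ + z³ + 1).
Factor degrees with multiplicity: 4 = 4.

4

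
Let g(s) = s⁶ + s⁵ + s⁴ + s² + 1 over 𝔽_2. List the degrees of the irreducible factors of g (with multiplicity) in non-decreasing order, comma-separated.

Roots in 𝔽_2: g(0) = 1; g(1) = 1.
Complete factorization: g(s) = (s⁶ + s⁵ + s⁴ + s² + 1).
Factor degrees with multiplicity: 6 = 6.

6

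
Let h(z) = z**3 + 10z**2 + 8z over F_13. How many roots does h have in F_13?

Evaluate at each of the 13 elements of F_13:
h(0) = 0 → root; h(1) = 6; h(2) = 12; h(3) = 11; h(4) = 9; h(5) = 12; h(6) = 0 → root; h(7) = 5; h(8) = 7; h(9) = 12; h(10) = 0 → root; h(11) = 3; h(12) = 1.
Roots: {0, 6, 10}.

3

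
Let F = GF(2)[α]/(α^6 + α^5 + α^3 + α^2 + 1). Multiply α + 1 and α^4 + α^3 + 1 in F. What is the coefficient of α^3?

Multiply in GF(2)[α]: (α + 1)·(α^4 + α^3 + 1) = α^5 + α^3 + α + 1.
Reduced: α^5 + α^3 + α + 1.

1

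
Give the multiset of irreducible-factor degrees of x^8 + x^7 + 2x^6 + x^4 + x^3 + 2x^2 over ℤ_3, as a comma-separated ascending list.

1, 1, 2, 2, 2

Write g(x) = x^8 + x^7 + 2x^6 + x^4 + x^3 + 2x^2.
Roots in ℤ_3: g(0) = 0 → root; g(1) = 2; g(2) = 1.
Linear factors from roots: (x).
Complete factorization: g(x) = (x)^2·(x^2 + 2x + 2)·(x^2 + x + 2)^2.
Factor degrees with multiplicity: 1 + 1 + 2 + 2 + 2 = 8.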